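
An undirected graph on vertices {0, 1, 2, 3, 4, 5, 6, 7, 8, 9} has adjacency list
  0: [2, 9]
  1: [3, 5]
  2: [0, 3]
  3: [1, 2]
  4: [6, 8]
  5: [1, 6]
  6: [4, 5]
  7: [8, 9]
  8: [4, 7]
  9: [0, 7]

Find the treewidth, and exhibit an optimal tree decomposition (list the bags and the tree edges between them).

Treewidth 2.
One optimal decomposition is:
Bags: B1 = {1, 2, 3}  B2 = {1, 2, 5}  B3 = {2, 5, 6}  B4 = {2, 4, 6}  B5 = {2, 4, 8}  B6 = {2, 7, 8}  B7 = {2, 7, 9}  B8 = {0, 2, 9}
Tree: B1–B2, B2–B3, B3–B4, B4–B5, B5–B6, B6–B7, B7–B8

The largest bag has 3 vertices, giving width 2; this decomposition certifies tw(G) ≤ 2. The edges 2–3–1–5–6–4–8–7–9–0–2 form a cycle, so G is not a tree and its treewidth is at least 2. Therefore the treewidth is 2.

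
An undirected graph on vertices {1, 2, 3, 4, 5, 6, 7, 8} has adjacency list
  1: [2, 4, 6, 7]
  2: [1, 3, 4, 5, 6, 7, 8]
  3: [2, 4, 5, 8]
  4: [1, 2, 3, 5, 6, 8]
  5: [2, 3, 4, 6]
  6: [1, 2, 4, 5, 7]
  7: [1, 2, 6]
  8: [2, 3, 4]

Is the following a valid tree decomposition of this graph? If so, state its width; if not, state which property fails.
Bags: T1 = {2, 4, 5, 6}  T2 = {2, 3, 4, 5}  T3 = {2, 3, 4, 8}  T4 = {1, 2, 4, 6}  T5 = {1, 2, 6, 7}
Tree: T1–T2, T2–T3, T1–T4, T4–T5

Yes; width 3.

Checking the three conditions: (i) the bags cover all of {1, 2, 3, 4, 5, 6, 7, 8}; (ii) for each edge, some bag contains both endpoints; (iii) the bags containing any fixed vertex form a subtree. All hold, so the decomposition is valid with width 4 − 1 = 3.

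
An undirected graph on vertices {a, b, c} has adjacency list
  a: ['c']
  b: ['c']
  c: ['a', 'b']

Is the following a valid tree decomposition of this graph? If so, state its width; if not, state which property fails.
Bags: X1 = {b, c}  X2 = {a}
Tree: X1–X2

A tree decomposition must satisfy three properties: every vertex lies in some bag; for every edge, both endpoints lie together in some bag; and for every vertex, the bags containing it form a connected subtree. Here edge (c,a) lies in no bag, so the decomposition is invalid.

No — edge (c,a) lies in no bag.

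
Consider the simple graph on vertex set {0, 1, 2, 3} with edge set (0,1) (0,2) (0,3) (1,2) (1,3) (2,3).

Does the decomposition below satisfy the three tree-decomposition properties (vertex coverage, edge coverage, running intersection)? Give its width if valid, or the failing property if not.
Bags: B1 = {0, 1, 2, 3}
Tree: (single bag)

Every vertex of G appears in some bag (union = {0, 1, 2, 3}); every edge is covered by a bag; and for each vertex v the set of bags containing v is connected in the bag tree. The decomposition is therefore valid. The largest bag has 4 vertices, so the width is 3.

Yes; width 3.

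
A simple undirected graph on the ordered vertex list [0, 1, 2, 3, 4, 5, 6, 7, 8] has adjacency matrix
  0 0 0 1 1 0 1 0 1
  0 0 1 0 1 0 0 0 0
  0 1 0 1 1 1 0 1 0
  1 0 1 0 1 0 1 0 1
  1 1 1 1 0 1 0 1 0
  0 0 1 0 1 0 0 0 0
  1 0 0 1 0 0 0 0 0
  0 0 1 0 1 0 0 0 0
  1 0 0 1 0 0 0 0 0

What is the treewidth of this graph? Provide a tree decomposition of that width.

Treewidth 2.
One such decomposition:
Bags: B1 = {0, 3, 4}  B2 = {2, 3, 4}  B3 = {2, 4, 5}  B4 = {0, 3, 6}  B5 = {0, 3, 8}  B6 = {1, 2, 4}  B7 = {2, 4, 7}
Tree: B1–B2, B2–B3, B1–B4, B4–B5, B3–B6, B6–B7

The largest bag has 3 vertices, giving width 2; this decomposition certifies tw(G) ≤ 2. For the lower bound, the 3 vertices {0, 3, 8} are pairwise adjacent, and any tree decomposition puts a clique entirely inside one bag — forcing width ≥ 2. Combining the bounds, tw(G) = 2.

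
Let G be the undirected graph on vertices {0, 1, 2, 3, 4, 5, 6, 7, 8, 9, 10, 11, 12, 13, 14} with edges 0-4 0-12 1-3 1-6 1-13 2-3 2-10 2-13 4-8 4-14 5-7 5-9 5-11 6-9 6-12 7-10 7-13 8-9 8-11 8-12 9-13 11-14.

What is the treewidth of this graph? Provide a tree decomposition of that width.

Every bag has size at most 4, so the width is 4 − 1 = 3 and tw(G) ≤ 3. For the lower bound: the 4 vertex sets {0,4,14}, {12}, {8}, {5,6,9,11} are disjoint, each induces a connected subgraph, and every pair is joined by at least one edge of G. Contracting each set to a single vertex therefore yields K_{4} as a minor, and since treewidth is minor-monotone, tw(G) ≥ tw(K_{4}) = 3. The upper and lower bounds meet at 3, so that is the treewidth.

Treewidth 3.
Bags: B1 = {0, 4, 12, 14}  B2 = {4, 8, 12, 14}  B3 = {8, 11, 12, 14}  B4 = {6, 8, 11, 12}  B5 = {6, 8, 9, 11}  B6 = {5, 6, 9, 11}  B7 = {1, 5, 6, 9}  B8 = {1, 5, 9, 13}  B9 = {1, 5, 7, 13}  B10 = {1, 3, 7, 13}  B11 = {2, 3, 7, 13}  B12 = {2, 3, 7, 10}
Tree: B1–B2, B2–B3, B3–B4, B4–B5, B5–B6, B6–B7, B7–B8, B8–B9, B9–B10, B10–B11, B11–B12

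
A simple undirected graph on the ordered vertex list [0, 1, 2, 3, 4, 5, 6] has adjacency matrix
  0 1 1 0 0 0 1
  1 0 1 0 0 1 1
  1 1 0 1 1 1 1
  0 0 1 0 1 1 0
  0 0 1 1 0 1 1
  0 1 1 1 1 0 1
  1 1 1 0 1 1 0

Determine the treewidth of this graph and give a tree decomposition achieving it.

Each bag holds 4 vertices, so the decomposition has width 3, which upper-bounds the treewidth. Conversely, {0, 1, 2, 6} is a clique of size 4, and the vertices of any clique must share a bag in every tree decomposition; so some bag has ≥ 4 vertices and tw(G) ≥ 3. Therefore the treewidth is 3.

Treewidth 3.
One optimal decomposition is:
Bags: B1 = {1, 2, 5, 6}  B2 = {2, 4, 5, 6}  B3 = {0, 1, 2, 6}  B4 = {2, 3, 4, 5}
Tree: B1–B2, B1–B3, B2–B4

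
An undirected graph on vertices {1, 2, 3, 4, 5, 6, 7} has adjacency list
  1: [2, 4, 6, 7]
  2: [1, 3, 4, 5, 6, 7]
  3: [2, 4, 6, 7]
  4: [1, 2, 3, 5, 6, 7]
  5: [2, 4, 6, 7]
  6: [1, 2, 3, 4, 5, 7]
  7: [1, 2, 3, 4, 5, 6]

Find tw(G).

A width-4 tree decomposition is:
Bags: B1 = {2, 4, 5, 6, 7}  B2 = {2, 3, 4, 6, 7}  B3 = {1, 2, 4, 6, 7}
Tree: B1–B2, B2–B3
The largest bag has 5 vertices, giving width 4; this decomposition certifies tw(G) ≤ 4. Conversely, {1, 2, 4, 6, 7} is a clique of size 5, and the vertices of any clique must share a bag in every tree decomposition; so some bag has ≥ 5 vertices and tw(G) ≥ 4. The upper and lower bounds meet at 4, so that is the treewidth.

4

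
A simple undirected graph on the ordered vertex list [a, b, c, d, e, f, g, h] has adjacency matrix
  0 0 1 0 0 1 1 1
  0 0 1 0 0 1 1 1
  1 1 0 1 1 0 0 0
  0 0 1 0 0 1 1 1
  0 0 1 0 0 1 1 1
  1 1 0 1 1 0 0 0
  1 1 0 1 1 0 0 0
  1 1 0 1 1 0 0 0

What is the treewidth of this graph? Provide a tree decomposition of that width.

Treewidth 4.
One optimal decomposition is:
Bags: B1 = {a, c, f, g, h}  B2 = {c, d, f, g, h}  B3 = {c, e, f, g, h}  B4 = {b, c, f, g, h}
Tree: B1–B2, B2–B3, B3–B4

The largest bag has 5 vertices, giving width 4; this decomposition certifies tw(G) ≤ 4. For the lower bound: the 5 vertex sets {a,c}, {d,h}, {e,f}, {g}, {b} are disjoint, each induces a connected subgraph, and every pair is joined by at least one edge of G. Contracting each set to a single vertex therefore yields K_{5} as a minor, and since treewidth is minor-monotone, tw(G) ≥ tw(K_{5}) = 4. Therefore the treewidth is 4.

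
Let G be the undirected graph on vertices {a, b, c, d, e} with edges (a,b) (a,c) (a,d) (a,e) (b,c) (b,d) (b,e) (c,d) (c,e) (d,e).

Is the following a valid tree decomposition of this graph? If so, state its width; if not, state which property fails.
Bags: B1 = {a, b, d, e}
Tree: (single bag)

A tree decomposition must satisfy three properties: every vertex lies in some bag; for every edge, both endpoints lie together in some bag; and for every vertex, the bags containing it form a connected subtree. Here vertex c appears in no bag, so the decomposition is invalid.

No — vertex c appears in no bag.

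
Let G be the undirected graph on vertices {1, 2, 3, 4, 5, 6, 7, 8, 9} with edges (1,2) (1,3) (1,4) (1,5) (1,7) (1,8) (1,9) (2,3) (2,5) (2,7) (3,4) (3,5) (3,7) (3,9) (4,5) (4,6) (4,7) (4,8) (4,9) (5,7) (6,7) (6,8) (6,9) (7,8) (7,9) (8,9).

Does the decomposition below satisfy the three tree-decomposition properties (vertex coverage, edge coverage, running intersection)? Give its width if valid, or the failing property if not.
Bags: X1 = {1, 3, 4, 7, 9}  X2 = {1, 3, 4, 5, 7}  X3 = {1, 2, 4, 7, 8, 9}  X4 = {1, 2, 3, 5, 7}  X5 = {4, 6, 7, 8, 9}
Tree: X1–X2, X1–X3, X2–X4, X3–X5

A tree decomposition must satisfy three properties: every vertex lies in some bag; for every edge, both endpoints lie together in some bag; and for every vertex, the bags containing it form a connected subtree. Here bags containing vertex 2 are not connected in the tree, so the decomposition is invalid.

No — bags containing vertex 2 are not connected in the tree.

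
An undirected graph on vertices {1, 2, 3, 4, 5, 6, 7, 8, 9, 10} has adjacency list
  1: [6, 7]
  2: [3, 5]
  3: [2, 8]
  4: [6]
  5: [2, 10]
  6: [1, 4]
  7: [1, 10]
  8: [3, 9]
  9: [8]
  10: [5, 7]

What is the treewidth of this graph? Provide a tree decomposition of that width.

Treewidth 1.
One such decomposition:
Bags: B1 = {8, 9}  B2 = {3, 8}  B3 = {2, 3}  B4 = {2, 5}  B5 = {5, 10}  B6 = {7, 10}  B7 = {1, 7}  B8 = {1, 6}  B9 = {4, 6}
Tree: B1–B2, B2–B3, B3–B4, B4–B5, B5–B6, B6–B7, B7–B8, B8–B9

Each bag holds 2 vertices, so the decomposition has width 1, which upper-bounds the treewidth. Since G has at least one edge (e.g. 9–8), it is not an edgeless graph, so tw(G) ≥ 1. Combining the bounds, tw(G) = 1.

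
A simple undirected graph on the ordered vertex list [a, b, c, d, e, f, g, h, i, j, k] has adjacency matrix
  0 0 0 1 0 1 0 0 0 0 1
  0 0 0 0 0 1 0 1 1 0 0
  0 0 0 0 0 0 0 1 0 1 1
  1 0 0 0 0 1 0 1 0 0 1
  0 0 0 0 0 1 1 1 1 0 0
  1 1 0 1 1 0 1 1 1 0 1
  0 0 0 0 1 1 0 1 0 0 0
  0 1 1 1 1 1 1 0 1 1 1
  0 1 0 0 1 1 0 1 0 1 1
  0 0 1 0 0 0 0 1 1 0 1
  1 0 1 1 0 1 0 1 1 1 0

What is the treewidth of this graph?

A width-3 tree decomposition is:
Bags: B1 = {a, d, f, k}  B2 = {d, f, h, k}  B3 = {f, h, i, k}  B4 = {h, i, j, k}  B5 = {e, f, h, i}  B6 = {c, h, j, k}  B7 = {b, f, h, i}  B8 = {e, f, g, h}
Tree: B1–B2, B2–B3, B3–B4, B3–B5, B4–B6, B5–B7, B5–B8
Each bag holds 4 vertices, so the decomposition has width 3, which upper-bounds the treewidth. For the lower bound, the 4 vertices {c, h, j, k} are pairwise adjacent, and any tree decomposition puts a clique entirely inside one bag — forcing width ≥ 3. Therefore the treewidth is 3.

3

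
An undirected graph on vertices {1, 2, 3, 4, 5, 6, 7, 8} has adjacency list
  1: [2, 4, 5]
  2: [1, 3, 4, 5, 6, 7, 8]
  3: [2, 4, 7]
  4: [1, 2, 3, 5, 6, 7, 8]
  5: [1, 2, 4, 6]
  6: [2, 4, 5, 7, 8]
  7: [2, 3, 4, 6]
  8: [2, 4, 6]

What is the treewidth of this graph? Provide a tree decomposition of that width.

Every bag has size at most 4, so the width is 4 − 1 = 3 and tw(G) ≤ 3. Conversely, {1, 2, 4, 5} is a clique of size 4, and the vertices of any clique must share a bag in every tree decomposition; so some bag has ≥ 4 vertices and tw(G) ≥ 3. Hence tw(G) = 3 exactly.

Treewidth 3.
One optimal decomposition is:
Bags: B1 = {1, 2, 4, 5}  B2 = {2, 4, 5, 6}  B3 = {2, 4, 6, 7}  B4 = {2, 3, 4, 7}  B5 = {2, 4, 6, 8}
Tree: B1–B2, B2–B3, B3–B4, B3–B5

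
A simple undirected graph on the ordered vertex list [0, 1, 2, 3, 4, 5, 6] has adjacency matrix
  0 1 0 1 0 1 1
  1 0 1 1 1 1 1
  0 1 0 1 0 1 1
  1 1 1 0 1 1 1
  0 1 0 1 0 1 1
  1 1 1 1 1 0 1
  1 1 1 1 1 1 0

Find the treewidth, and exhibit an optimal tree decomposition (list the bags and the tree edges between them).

The largest bag has 5 vertices, giving width 4; this decomposition certifies tw(G) ≤ 4. On the other hand G contains the 5-clique {0, 1, 3, 5, 6}. A clique must lie in a single bag of any decomposition, so no decomposition can have width below 4. The upper and lower bounds meet at 4, so that is the treewidth.

Treewidth 4.
One optimal decomposition is:
Bags: B1 = {1, 3, 4, 5, 6}  B2 = {0, 1, 3, 5, 6}  B3 = {1, 2, 3, 5, 6}
Tree: B1–B2, B1–B3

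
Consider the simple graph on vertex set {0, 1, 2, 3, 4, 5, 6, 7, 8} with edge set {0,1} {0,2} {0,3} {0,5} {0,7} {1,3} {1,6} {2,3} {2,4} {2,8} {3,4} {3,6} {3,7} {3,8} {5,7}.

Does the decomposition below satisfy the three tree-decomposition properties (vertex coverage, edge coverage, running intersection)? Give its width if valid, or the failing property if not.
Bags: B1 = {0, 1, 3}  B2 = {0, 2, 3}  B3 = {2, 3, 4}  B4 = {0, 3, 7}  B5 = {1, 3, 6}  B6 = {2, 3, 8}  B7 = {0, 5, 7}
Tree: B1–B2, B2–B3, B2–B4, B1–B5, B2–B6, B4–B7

Yes; width 2.

Every vertex of G appears in some bag (union = {0, 1, 2, 3, 4, 5, 6, 7, 8}); every edge is covered by a bag; and for each vertex v the set of bags containing v is connected in the bag tree. The decomposition is therefore valid. The largest bag has 3 vertices, so the width is 2.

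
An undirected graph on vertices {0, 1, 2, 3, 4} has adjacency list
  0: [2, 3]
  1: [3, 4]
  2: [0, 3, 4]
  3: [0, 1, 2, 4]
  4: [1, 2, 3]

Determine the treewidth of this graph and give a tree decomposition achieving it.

Treewidth 2.
One optimal decomposition is:
Bags: B1 = {2, 3, 4}  B2 = {0, 2, 3}  B3 = {1, 3, 4}
Tree: B1–B2, B1–B3

The largest bag has 3 vertices, giving width 2; this decomposition certifies tw(G) ≤ 2. Conversely, {1, 3, 4} is a clique of size 3, and the vertices of any clique must share a bag in every tree decomposition; so some bag has ≥ 3 vertices and tw(G) ≥ 2. The upper and lower bounds meet at 2, so that is the treewidth.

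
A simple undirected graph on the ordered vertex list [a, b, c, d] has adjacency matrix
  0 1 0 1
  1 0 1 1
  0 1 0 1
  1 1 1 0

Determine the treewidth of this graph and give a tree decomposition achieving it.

Treewidth 2.
Bags: B1 = {a, b, d}  B2 = {b, c, d}
Tree: B1–B2

The largest bag has 3 vertices, giving width 2; this decomposition certifies tw(G) ≤ 2. On the other hand G contains the 3-clique {b, c, d}. A clique must lie in a single bag of any decomposition, so no decomposition can have width below 2. The upper and lower bounds meet at 2, so that is the treewidth.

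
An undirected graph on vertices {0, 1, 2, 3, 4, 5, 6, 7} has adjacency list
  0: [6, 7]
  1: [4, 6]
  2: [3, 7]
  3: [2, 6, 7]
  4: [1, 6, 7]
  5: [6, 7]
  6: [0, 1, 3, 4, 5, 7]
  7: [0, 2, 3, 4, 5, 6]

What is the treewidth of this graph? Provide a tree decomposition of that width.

Every bag has size at most 3, so the width is 3 − 1 = 2 and tw(G) ≤ 2. For the lower bound, the 3 vertices {2, 3, 7} are pairwise adjacent, and any tree decomposition puts a clique entirely inside one bag — forcing width ≥ 2. Combining the bounds, tw(G) = 2.

Treewidth 2.
Bags: B1 = {3, 6, 7}  B2 = {4, 6, 7}  B3 = {2, 3, 7}  B4 = {1, 4, 6}  B5 = {0, 6, 7}  B6 = {5, 6, 7}
Tree: B1–B2, B1–B3, B2–B4, B2–B5, B1–B6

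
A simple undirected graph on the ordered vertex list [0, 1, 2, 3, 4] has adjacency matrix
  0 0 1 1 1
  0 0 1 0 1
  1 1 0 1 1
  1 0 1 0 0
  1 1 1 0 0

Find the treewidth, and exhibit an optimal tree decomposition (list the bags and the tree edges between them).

Treewidth 2.
One optimal decomposition is:
Bags: B1 = {1, 2, 4}  B2 = {0, 2, 4}  B3 = {0, 2, 3}
Tree: B1–B2, B2–B3

The largest bag has 3 vertices, giving width 2; this decomposition certifies tw(G) ≤ 2. For the lower bound, the 3 vertices {0, 2, 3} are pairwise adjacent, and any tree decomposition puts a clique entirely inside one bag — forcing width ≥ 2. The upper and lower bounds meet at 2, so that is the treewidth.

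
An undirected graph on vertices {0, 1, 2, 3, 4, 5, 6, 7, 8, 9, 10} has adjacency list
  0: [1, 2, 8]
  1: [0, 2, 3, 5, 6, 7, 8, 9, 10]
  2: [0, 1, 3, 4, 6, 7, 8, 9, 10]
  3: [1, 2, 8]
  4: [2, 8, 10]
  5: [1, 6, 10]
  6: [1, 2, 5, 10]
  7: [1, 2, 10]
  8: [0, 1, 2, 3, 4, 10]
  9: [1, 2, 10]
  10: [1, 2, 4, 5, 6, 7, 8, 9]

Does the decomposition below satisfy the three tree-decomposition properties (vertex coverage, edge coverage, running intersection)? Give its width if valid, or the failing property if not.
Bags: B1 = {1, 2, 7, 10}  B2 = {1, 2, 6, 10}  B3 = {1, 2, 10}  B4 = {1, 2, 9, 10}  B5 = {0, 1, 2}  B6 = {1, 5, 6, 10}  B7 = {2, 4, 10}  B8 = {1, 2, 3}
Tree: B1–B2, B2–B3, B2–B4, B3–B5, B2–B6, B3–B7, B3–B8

No — vertex 8 appears in no bag.

A tree decomposition must satisfy three properties: every vertex lies in some bag; for every edge, both endpoints lie together in some bag; and for every vertex, the bags containing it form a connected subtree. Here vertex 8 appears in no bag, so the decomposition is invalid.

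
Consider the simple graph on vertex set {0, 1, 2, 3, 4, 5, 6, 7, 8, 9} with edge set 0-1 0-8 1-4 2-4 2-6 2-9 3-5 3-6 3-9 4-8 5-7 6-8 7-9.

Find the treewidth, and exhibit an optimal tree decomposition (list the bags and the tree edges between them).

Treewidth 2.
One such decomposition:
Bags: B1 = {0, 1, 4}  B2 = {0, 4, 8}  B3 = {2, 4, 8}  B4 = {2, 6, 8}  B5 = {2, 6, 9}  B6 = {3, 6, 9}  B7 = {3, 7, 9}  B8 = {3, 5, 7}
Tree: B1–B2, B2–B3, B3–B4, B4–B5, B5–B6, B6–B7, B7–B8

Each bag holds 3 vertices, so the decomposition has width 2, which upper-bounds the treewidth. Since 1–0–8–4–1 is a cycle in G, G is not acyclic. Forests are exactly the graphs of treewidth ≤ 1, so tw(G) ≥ 2. Combining the bounds, tw(G) = 2.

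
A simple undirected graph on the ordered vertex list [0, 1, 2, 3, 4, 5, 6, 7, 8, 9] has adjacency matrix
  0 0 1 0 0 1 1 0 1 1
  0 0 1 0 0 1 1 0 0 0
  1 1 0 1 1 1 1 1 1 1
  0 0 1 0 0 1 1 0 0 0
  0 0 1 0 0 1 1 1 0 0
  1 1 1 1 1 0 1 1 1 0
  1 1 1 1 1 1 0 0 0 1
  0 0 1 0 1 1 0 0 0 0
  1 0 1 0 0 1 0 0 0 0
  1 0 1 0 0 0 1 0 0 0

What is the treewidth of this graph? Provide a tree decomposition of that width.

The largest bag has 4 vertices, giving width 3; this decomposition certifies tw(G) ≤ 3. On the other hand G contains the 4-clique {0, 2, 6, 9}. A clique must lie in a single bag of any decomposition, so no decomposition can have width below 3. Therefore the treewidth is 3.

Treewidth 3.
One optimal decomposition is:
Bags: B1 = {0, 2, 5, 8}  B2 = {0, 2, 5, 6}  B3 = {2, 3, 5, 6}  B4 = {2, 4, 5, 6}  B5 = {1, 2, 5, 6}  B6 = {0, 2, 6, 9}  B7 = {2, 4, 5, 7}
Tree: B1–B2, B2–B3, B3–B4, B4–B5, B2–B6, B4–B7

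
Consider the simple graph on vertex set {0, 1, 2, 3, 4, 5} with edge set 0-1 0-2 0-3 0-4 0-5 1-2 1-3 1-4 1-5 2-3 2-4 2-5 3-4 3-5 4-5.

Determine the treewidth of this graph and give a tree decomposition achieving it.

Treewidth 5.
One optimal decomposition is:
Bags: B1 = {0, 1, 2, 3, 4, 5}
Tree: (single bag)

A single bag containing all 6 vertices is trivially a valid decomposition of width 5. Conversely, {0, 1, 2, 3, 4, 5} is a clique of size 6, and the vertices of any clique must share a bag in every tree decomposition; so some bag has ≥ 6 vertices and tw(G) ≥ 5. Hence tw(G) = 5 exactly.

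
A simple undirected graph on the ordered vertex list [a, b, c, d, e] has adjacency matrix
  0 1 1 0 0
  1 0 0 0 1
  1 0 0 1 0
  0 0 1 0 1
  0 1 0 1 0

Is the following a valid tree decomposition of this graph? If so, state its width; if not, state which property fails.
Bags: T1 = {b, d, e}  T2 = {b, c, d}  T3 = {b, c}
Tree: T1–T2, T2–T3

No — vertex a appears in no bag.

A tree decomposition must satisfy three properties: every vertex lies in some bag; for every edge, both endpoints lie together in some bag; and for every vertex, the bags containing it form a connected subtree. Here vertex a appears in no bag, so the decomposition is invalid.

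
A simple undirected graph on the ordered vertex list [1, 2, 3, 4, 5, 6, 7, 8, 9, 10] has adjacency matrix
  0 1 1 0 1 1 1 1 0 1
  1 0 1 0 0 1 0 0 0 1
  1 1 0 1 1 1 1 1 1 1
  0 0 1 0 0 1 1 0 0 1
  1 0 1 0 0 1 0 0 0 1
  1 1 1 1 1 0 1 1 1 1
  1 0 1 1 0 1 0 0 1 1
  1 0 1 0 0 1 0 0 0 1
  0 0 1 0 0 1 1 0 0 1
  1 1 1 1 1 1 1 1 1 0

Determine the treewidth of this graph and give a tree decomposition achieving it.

Each bag holds 5 vertices, so the decomposition has width 4, which upper-bounds the treewidth. On the other hand G contains the 5-clique {1, 3, 6, 8, 10}. A clique must lie in a single bag of any decomposition, so no decomposition can have width below 4. Therefore the treewidth is 4.

Treewidth 4.
One such decomposition:
Bags: B1 = {3, 4, 6, 7, 10}  B2 = {1, 3, 6, 7, 10}  B3 = {1, 3, 6, 8, 10}  B4 = {1, 2, 3, 6, 10}  B5 = {3, 6, 7, 9, 10}  B6 = {1, 3, 5, 6, 10}
Tree: B1–B2, B2–B3, B3–B4, B2–B5, B4–B6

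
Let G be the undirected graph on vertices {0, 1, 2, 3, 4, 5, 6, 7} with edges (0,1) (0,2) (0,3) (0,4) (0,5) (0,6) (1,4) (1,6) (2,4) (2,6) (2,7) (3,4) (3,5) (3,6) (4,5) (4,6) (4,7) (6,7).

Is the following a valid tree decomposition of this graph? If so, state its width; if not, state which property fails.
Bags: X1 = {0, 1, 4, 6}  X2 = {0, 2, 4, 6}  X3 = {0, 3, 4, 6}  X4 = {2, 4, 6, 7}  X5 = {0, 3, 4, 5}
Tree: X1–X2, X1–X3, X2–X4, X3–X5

Yes; width 3.

Every vertex of G appears in some bag (union = {0, 1, 2, 3, 4, 5, 6, 7}); every edge is covered by a bag; and for each vertex v the set of bags containing v is connected in the bag tree. The decomposition is therefore valid. The largest bag has 4 vertices, so the width is 3.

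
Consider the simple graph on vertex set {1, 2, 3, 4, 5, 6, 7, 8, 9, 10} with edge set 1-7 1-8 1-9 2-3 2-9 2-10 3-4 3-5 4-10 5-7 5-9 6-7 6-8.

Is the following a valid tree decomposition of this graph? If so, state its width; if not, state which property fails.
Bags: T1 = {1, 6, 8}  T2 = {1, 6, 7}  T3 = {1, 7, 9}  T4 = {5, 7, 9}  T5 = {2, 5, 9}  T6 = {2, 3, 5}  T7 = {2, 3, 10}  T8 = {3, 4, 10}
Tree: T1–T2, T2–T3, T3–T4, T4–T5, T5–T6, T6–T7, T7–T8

Vertex coverage: the bags together contain {1, 2, 3, 4, 5, 6, 7, 8, 9, 10}, the full vertex set. Edge coverage: each edge of G has both endpoints in at least one bag. Running intersection: for every vertex, the bags containing it form a connected subtree. All three properties hold, so this is a valid tree decomposition of width max|bag| − 1 = 2, and hence tw(G) ≤ 2.

Yes; width 2.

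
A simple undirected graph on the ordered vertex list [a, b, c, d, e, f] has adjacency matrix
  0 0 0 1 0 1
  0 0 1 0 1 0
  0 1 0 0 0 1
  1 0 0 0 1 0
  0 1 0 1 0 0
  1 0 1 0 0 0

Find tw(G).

2

A width-2 tree decomposition is:
Bags: B1 = {b, d, e}  B2 = {a, b, d}  B3 = {a, b, f}  B4 = {b, c, f}
Tree: B1–B2, B2–B3, B3–B4
Each bag holds 3 vertices, so the decomposition has width 2, which upper-bounds the treewidth. For the lower bound, G contains the cycle b–e–d–a–f–c–b, so G is not a forest; only forests have treewidth ≤ 1, hence tw(G) ≥ 2. Hence tw(G) = 2 exactly.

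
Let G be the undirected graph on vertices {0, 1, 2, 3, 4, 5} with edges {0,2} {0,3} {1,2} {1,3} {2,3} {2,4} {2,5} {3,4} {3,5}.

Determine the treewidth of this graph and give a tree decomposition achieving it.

Treewidth 2.
One such decomposition:
Bags: B1 = {2, 3, 5}  B2 = {0, 2, 3}  B3 = {1, 2, 3}  B4 = {2, 3, 4}
Tree: B1–B2, B2–B3, B1–B4

Every bag has size at most 3, so the width is 3 − 1 = 2 and tw(G) ≤ 2. On the other hand G contains the 3-clique {0, 2, 3}. A clique must lie in a single bag of any decomposition, so no decomposition can have width below 2. The upper and lower bounds meet at 2, so that is the treewidth.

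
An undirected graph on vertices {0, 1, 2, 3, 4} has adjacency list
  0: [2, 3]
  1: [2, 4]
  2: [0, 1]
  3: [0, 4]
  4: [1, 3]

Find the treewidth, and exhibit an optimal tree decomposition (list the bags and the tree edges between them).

Every bag has size at most 3, so the width is 3 − 1 = 2 and tw(G) ≤ 2. For the lower bound, G contains the cycle 1–2–0–3–4–1, so G is not a forest; only forests have treewidth ≤ 1, hence tw(G) ≥ 2. Hence tw(G) = 2 exactly.

Treewidth 2.
Bags: B1 = {0, 1, 2}  B2 = {0, 1, 3}  B3 = {1, 3, 4}
Tree: B1–B2, B2–B3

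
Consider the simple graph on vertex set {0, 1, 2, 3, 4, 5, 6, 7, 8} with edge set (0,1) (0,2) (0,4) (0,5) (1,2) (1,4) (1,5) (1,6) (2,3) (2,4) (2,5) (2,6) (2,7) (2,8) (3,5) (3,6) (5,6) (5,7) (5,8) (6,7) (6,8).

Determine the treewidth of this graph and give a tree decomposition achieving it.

Treewidth 3.
One optimal decomposition is:
Bags: B1 = {1, 2, 5, 6}  B2 = {0, 1, 2, 5}  B3 = {2, 5, 6, 7}  B4 = {0, 1, 2, 4}  B5 = {2, 5, 6, 8}  B6 = {2, 3, 5, 6}
Tree: B1–B2, B1–B3, B2–B4, B3–B5, B1–B6

Each bag holds 4 vertices, so the decomposition has width 3, which upper-bounds the treewidth. Conversely, {0, 1, 2, 4} is a clique of size 4, and the vertices of any clique must share a bag in every tree decomposition; so some bag has ≥ 4 vertices and tw(G) ≥ 3. Therefore the treewidth is 3.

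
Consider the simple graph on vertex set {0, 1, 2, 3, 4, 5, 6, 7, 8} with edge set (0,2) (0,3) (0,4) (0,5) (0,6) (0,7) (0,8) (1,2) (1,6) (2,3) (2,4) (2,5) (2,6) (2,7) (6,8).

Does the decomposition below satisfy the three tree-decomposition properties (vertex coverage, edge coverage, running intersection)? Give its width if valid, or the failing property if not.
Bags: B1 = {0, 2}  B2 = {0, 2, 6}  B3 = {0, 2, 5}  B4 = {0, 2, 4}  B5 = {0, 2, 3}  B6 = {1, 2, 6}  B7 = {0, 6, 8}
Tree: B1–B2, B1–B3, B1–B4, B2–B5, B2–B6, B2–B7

No — vertex 7 appears in no bag.

A tree decomposition must satisfy three properties: every vertex lies in some bag; for every edge, both endpoints lie together in some bag; and for every vertex, the bags containing it form a connected subtree. Here vertex 7 appears in no bag, so the decomposition is invalid.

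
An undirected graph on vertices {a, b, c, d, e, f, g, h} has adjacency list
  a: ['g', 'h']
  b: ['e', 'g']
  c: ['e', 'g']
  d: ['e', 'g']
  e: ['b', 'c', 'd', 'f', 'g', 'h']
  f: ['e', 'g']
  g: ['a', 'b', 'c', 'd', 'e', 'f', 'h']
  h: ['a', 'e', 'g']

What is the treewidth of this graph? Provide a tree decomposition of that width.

Treewidth 2.
Bags: B1 = {a, g, h}  B2 = {e, g, h}  B3 = {b, e, g}  B4 = {e, f, g}  B5 = {d, e, g}  B6 = {c, e, g}
Tree: B1–B2, B2–B3, B3–B4, B2–B5, B4–B6

The largest bag has 3 vertices, giving width 2; this decomposition certifies tw(G) ≤ 2. On the other hand G contains the 3-clique {d, e, g}. A clique must lie in a single bag of any decomposition, so no decomposition can have width below 2. The upper and lower bounds meet at 2, so that is the treewidth.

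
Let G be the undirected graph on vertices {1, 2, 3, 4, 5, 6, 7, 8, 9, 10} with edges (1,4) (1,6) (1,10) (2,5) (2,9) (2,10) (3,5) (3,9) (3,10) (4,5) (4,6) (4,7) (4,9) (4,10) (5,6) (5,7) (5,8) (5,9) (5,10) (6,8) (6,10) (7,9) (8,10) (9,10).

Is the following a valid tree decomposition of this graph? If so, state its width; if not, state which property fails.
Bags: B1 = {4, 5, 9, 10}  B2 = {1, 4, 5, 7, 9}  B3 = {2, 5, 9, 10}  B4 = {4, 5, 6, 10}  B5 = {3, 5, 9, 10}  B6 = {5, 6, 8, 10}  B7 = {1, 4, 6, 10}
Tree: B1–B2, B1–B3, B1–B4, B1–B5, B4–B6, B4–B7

A tree decomposition must satisfy three properties: every vertex lies in some bag; for every edge, both endpoints lie together in some bag; and for every vertex, the bags containing it form a connected subtree. Here bags containing vertex 1 are not connected in the tree, so the decomposition is invalid.

No — bags containing vertex 1 are not connected in the tree.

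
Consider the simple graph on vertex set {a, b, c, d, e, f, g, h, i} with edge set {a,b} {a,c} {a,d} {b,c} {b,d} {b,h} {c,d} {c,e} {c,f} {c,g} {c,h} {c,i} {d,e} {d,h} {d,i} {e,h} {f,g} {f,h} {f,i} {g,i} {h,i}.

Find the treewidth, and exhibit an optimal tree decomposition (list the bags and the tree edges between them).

Treewidth 3.
One such decomposition:
Bags: B1 = {c, f, h, i}  B2 = {c, d, h, i}  B3 = {c, d, e, h}  B4 = {c, f, g, i}  B5 = {b, c, d, h}  B6 = {a, b, c, d}
Tree: B1–B2, B2–B3, B1–B4, B2–B5, B5–B6

Every bag has size at most 4, so the width is 4 − 1 = 3 and tw(G) ≤ 3. For the lower bound, the 4 vertices {c, d, e, h} are pairwise adjacent, and any tree decomposition puts a clique entirely inside one bag — forcing width ≥ 3. Combining the bounds, tw(G) = 3.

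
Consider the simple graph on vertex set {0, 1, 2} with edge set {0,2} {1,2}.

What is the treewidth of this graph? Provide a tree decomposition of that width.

Every bag has size at most 2, so the width is 2 − 1 = 1 and tw(G) ≤ 1. Since G has at least one edge (e.g. 2–1), it is not an edgeless graph, so tw(G) ≥ 1. The upper and lower bounds meet at 1, so that is the treewidth.

Treewidth 1.
One optimal decomposition is:
Bags: B1 = {1, 2}  B2 = {0, 2}
Tree: B1–B2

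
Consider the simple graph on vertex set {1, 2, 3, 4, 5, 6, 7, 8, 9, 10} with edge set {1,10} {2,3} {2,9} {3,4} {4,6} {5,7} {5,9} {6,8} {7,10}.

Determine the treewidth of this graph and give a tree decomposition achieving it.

Every bag has size at most 2, so the width is 2 − 1 = 1 and tw(G) ≤ 1. G has an edge, so its treewidth is at least 1. Combining the bounds, tw(G) = 1.

Treewidth 1.
One such decomposition:
Bags: B1 = {1, 10}  B2 = {7, 10}  B3 = {5, 7}  B4 = {5, 9}  B5 = {2, 9}  B6 = {2, 3}  B7 = {3, 4}  B8 = {4, 6}  B9 = {6, 8}
Tree: B1–B2, B2–B3, B3–B4, B4–B5, B5–B6, B6–B7, B7–B8, B8–B9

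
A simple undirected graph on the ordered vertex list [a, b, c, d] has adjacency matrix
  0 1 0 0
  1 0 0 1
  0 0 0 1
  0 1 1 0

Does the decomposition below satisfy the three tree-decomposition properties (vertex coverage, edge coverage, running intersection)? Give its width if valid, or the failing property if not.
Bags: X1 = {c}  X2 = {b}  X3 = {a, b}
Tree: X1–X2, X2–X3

A tree decomposition must satisfy three properties: every vertex lies in some bag; for every edge, both endpoints lie together in some bag; and for every vertex, the bags containing it form a connected subtree. Here vertex d appears in no bag, so the decomposition is invalid.

No — vertex d appears in no bag.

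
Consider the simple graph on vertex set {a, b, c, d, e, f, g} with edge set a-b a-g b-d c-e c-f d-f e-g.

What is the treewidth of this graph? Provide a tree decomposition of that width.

Treewidth 2.
One optimal decomposition is:
Bags: B1 = {c, e, f}  B2 = {e, f, g}  B3 = {a, f, g}  B4 = {a, b, f}  B5 = {b, d, f}
Tree: B1–B2, B2–B3, B3–B4, B4–B5

Every bag has size at most 3, so the width is 3 − 1 = 2 and tw(G) ≤ 2. The edges f–c–e–g–a–b–d–f form a cycle, so G is not a tree and its treewidth is at least 2. Therefore the treewidth is 2.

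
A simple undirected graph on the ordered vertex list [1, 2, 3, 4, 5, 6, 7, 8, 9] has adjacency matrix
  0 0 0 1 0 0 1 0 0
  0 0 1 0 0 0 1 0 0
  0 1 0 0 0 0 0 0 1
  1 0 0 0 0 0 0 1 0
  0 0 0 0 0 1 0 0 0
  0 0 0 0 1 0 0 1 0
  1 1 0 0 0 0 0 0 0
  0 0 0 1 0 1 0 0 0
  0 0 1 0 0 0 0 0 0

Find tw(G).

1

A width-1 tree decomposition is:
Bags: B1 = {5, 6}  B2 = {6, 8}  B3 = {4, 8}  B4 = {1, 4}  B5 = {1, 7}  B6 = {2, 7}  B7 = {2, 3}  B8 = {3, 9}
Tree: B1–B2, B2–B3, B3–B4, B4–B5, B5–B6, B6–B7, B7–B8
Each bag holds 2 vertices, so the decomposition has width 1, which upper-bounds the treewidth. Any graph with an edge has treewidth ≥ 1, and G has the edge 5–6. Hence tw(G) = 1 exactly.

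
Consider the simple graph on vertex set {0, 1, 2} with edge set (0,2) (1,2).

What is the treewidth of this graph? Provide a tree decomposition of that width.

Treewidth 1.
One optimal decomposition is:
Bags: B1 = {1, 2}  B2 = {0, 2}
Tree: B1–B2

The largest bag has 2 vertices, giving width 1; this decomposition certifies tw(G) ≤ 1. Since G has at least one edge (e.g. 1–2), it is not an edgeless graph, so tw(G) ≥ 1. The upper and lower bounds meet at 1, so that is the treewidth.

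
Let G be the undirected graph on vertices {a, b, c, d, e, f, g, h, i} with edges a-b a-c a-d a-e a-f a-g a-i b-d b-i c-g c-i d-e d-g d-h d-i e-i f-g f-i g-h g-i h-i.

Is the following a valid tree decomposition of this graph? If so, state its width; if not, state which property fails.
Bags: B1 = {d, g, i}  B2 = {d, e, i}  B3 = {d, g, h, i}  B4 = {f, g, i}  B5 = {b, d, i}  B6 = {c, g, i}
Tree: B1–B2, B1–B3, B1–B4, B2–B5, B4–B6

No — vertex a appears in no bag.

A tree decomposition must satisfy three properties: every vertex lies in some bag; for every edge, both endpoints lie together in some bag; and for every vertex, the bags containing it form a connected subtree. Here vertex a appears in no bag, so the decomposition is invalid.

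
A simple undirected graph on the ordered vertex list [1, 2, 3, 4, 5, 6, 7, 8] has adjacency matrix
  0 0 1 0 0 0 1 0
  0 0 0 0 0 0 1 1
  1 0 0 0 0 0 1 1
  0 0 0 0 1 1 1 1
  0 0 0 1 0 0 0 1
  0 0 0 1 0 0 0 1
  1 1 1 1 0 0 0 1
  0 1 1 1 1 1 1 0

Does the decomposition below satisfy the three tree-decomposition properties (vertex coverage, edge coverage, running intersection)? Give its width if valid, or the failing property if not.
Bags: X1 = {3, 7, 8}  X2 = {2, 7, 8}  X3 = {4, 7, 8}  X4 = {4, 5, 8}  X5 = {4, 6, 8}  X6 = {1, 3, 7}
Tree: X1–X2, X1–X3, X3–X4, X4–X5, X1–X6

Yes; width 2.

Vertex coverage: the bags together contain {1, 2, 3, 4, 5, 6, 7, 8}, the full vertex set. Edge coverage: each edge of G has both endpoints in at least one bag. Running intersection: for every vertex, the bags containing it form a connected subtree. All three properties hold, so this is a valid tree decomposition of width max|bag| − 1 = 2, and hence tw(G) ≤ 2.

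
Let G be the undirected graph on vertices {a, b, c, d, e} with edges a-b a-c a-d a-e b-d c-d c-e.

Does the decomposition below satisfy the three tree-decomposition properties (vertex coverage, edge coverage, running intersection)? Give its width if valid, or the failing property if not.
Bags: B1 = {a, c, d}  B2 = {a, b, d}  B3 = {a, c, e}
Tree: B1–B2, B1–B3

Yes; width 2.

Every vertex of G appears in some bag (union = {a, b, c, d, e}); every edge is covered by a bag; and for each vertex v the set of bags containing v is connected in the bag tree. The decomposition is therefore valid. The largest bag has 3 vertices, so the width is 2.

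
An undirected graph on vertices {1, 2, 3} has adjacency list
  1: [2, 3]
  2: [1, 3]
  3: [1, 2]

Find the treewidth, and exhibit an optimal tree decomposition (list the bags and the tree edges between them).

Treewidth 2.
One optimal decomposition is:
Bags: B1 = {1, 2, 3}
Tree: (single bag)

A single bag containing all 3 vertices is trivially a valid decomposition of width 2. Conversely, {1, 2, 3} is a clique of size 3, and the vertices of any clique must share a bag in every tree decomposition; so some bag has ≥ 3 vertices and tw(G) ≥ 2. The upper and lower bounds meet at 2, so that is the treewidth.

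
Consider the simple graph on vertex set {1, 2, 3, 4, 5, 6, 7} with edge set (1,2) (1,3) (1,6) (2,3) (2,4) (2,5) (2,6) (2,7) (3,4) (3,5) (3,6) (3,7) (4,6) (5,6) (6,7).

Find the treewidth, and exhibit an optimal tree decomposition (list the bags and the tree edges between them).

Treewidth 3.
One such decomposition:
Bags: B1 = {1, 2, 3, 6}  B2 = {2, 3, 4, 6}  B3 = {2, 3, 6, 7}  B4 = {2, 3, 5, 6}
Tree: B1–B2, B1–B3, B2–B4

Every bag has size at most 4, so the width is 4 − 1 = 3 and tw(G) ≤ 3. Conversely, {1, 2, 3, 6} is a clique of size 4, and the vertices of any clique must share a bag in every tree decomposition; so some bag has ≥ 4 vertices and tw(G) ≥ 3. The upper and lower bounds meet at 3, so that is the treewidth.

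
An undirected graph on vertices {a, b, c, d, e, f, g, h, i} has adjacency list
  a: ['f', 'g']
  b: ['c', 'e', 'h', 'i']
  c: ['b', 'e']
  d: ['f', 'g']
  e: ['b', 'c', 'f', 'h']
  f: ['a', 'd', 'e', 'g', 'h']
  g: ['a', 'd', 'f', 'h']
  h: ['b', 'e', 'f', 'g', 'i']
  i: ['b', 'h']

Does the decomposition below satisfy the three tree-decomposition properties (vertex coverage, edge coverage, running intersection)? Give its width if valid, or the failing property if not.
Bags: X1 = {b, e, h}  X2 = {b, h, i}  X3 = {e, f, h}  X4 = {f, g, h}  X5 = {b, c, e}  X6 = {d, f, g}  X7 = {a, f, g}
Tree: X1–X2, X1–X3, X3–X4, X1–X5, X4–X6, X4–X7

Yes; width 2.

Vertex coverage: the bags together contain {a, b, c, d, e, f, g, h, i}, the full vertex set. Edge coverage: each edge of G has both endpoints in at least one bag. Running intersection: for every vertex, the bags containing it form a connected subtree. All three properties hold, so this is a valid tree decomposition of width max|bag| − 1 = 2, and hence tw(G) ≤ 2.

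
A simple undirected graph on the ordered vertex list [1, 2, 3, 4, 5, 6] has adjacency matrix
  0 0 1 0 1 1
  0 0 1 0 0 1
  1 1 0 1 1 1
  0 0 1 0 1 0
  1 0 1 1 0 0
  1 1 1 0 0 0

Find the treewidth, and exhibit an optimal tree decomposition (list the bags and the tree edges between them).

Every bag has size at most 3, so the width is 3 − 1 = 2 and tw(G) ≤ 2. On the other hand G contains the 3-clique {1, 3, 5}. A clique must lie in a single bag of any decomposition, so no decomposition can have width below 2. Hence tw(G) = 2 exactly.

Treewidth 2.
Bags: B1 = {1, 3, 5}  B2 = {3, 4, 5}  B3 = {1, 3, 6}  B4 = {2, 3, 6}
Tree: B1–B2, B1–B3, B3–B4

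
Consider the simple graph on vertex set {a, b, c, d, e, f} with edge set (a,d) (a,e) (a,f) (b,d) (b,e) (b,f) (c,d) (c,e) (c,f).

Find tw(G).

A width-3 tree decomposition is:
Bags: B1 = {a, b, c, d}  B2 = {a, b, c, e}  B3 = {a, b, c, f}
Tree: B1–B2, B2–B3
Each bag holds 4 vertices, so the decomposition has width 3, which upper-bounds the treewidth. For the lower bound: the 4 vertex sets {c,d}, {a,e}, {b}, {f} are disjoint, each induces a connected subgraph, and every pair is joined by at least one edge of G. Contracting each set to a single vertex therefore yields K_{4} as a minor, and since treewidth is minor-monotone, tw(G) ≥ tw(K_{4}) = 3. Combining the bounds, tw(G) = 3.

3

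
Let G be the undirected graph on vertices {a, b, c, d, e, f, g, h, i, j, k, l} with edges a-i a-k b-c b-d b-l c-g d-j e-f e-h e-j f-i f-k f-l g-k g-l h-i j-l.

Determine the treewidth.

A width-3 tree decomposition is:
Bags: B1 = {a, e, h, i}  B2 = {a, e, f, i}  B3 = {a, e, f, k}  B4 = {e, f, j, k}  B5 = {f, j, k, l}  B6 = {g, j, k, l}  B7 = {d, g, j, l}  B8 = {b, d, g, l}  B9 = {b, c, d, g}
Tree: B1–B2, B2–B3, B3–B4, B4–B5, B5–B6, B6–B7, B7–B8, B8–B9
Every bag has size at most 4, so the width is 4 − 1 = 3 and tw(G) ≤ 3. For the lower bound: the 4 vertex sets {a,h,i}, {e}, {f}, {g,j,k,l} are disjoint, each induces a connected subgraph, and every pair is joined by at least one edge of G. Contracting each set to a single vertex therefore yields K_{4} as a minor, and since treewidth is minor-monotone, tw(G) ≥ tw(K_{4}) = 3. Therefore the treewidth is 3.

3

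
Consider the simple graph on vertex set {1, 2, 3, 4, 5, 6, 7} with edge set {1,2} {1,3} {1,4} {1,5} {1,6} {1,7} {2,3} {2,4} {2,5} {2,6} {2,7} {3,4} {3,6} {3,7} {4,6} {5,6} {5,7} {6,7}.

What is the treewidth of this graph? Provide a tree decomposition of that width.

Treewidth 4.
One optimal decomposition is:
Bags: B1 = {1, 2, 3, 4, 6}  B2 = {1, 2, 3, 6, 7}  B3 = {1, 2, 5, 6, 7}
Tree: B1–B2, B2–B3

Every bag has size at most 5, so the width is 5 − 1 = 4 and tw(G) ≤ 4. For the lower bound, the 5 vertices {1, 2, 3, 4, 6} are pairwise adjacent, and any tree decomposition puts a clique entirely inside one bag — forcing width ≥ 4. The upper and lower bounds meet at 4, so that is the treewidth.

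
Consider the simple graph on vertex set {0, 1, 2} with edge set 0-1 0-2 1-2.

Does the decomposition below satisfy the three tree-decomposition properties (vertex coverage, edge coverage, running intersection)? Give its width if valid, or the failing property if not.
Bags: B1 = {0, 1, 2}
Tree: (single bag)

Every vertex of G appears in some bag (union = {0, 1, 2}); every edge is covered by a bag; and for each vertex v the set of bags containing v is connected in the bag tree. The decomposition is therefore valid. The largest bag has 3 vertices, so the width is 2.

Yes; width 2.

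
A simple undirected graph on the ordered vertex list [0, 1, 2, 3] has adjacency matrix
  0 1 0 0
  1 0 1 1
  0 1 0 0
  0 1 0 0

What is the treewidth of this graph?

A width-1 tree decomposition is:
Bags: B1 = {1, 3}  B2 = {0, 1}  B3 = {1, 2}
Tree: B1–B2, B1–B3
Every bag has size at most 2, so the width is 2 − 1 = 1 and tw(G) ≤ 1. Any graph with an edge has treewidth ≥ 1, and G has the edge 1–3. The upper and lower bounds meet at 1, so that is the treewidth.

1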